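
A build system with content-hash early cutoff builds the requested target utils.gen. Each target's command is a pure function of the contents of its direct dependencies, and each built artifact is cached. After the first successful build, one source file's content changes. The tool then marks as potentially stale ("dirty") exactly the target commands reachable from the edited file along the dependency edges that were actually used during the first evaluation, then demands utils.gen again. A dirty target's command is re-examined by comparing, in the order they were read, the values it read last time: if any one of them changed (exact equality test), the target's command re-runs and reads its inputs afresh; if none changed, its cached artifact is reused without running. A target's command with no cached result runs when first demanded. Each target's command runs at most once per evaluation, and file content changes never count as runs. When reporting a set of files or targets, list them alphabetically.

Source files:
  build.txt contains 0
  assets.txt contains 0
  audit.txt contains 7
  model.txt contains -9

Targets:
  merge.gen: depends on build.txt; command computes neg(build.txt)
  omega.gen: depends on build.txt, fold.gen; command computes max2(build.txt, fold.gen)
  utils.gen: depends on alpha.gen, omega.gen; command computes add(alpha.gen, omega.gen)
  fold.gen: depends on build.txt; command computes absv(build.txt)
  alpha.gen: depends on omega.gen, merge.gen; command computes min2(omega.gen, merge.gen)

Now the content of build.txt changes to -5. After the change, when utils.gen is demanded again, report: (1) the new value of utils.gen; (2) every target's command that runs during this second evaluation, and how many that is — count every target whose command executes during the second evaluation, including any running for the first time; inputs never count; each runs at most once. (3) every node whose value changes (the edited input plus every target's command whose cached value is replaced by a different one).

New value of utils.gen: 10.
Target commands that run: alpha.gen, fold.gen, merge.gen, omega.gen, utils.gen — 5 in total.
Values that change: alpha.gen, build.txt, fold.gen, merge.gen, omega.gen, utils.gen.

First evaluation (everything demanded from the output):
  fold.gen = absv(0) = 0
  merge.gen = neg(0) = 0
  omega.gen = max2(0, 0) = 0
  alpha.gen = min2(0, 0) = 0
  utils.gen = add(0, 0) = 0

Propagation after the edit:
  fold.gen: runs — build.txt 0->-5; result 5.
  merge.gen: runs — build.txt 0->-5; result 5.
  omega.gen: runs — build.txt 0->-5; fold.gen 0->5; result 5.
  alpha.gen: runs — omega.gen 0->5; merge.gen 0->5; result 5.
  utils.gen: runs — alpha.gen 0->5; omega.gen 0->5; result 10.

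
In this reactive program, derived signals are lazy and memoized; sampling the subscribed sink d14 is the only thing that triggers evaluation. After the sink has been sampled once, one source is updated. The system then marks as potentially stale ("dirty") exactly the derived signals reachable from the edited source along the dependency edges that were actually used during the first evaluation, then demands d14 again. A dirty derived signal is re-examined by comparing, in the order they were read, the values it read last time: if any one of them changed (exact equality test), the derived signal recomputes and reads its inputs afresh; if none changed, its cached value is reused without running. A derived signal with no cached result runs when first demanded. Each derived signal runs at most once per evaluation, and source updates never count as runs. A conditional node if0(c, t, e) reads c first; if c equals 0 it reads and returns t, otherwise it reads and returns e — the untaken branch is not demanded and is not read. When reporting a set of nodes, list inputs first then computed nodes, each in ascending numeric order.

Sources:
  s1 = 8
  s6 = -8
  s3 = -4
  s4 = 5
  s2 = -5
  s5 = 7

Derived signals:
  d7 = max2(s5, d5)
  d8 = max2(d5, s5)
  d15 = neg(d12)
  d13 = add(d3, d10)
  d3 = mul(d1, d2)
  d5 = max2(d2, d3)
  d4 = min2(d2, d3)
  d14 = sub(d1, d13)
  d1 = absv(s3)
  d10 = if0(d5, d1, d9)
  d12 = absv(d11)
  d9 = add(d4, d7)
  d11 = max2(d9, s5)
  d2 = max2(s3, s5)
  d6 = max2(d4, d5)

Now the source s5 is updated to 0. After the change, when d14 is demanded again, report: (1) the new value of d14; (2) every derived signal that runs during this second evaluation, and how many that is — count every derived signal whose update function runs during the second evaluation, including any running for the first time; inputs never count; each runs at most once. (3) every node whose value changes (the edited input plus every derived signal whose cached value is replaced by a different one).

Demanding d14 again yields 0.
6 derived signals run: d2, d3, d5, d10, d13, d14.
The nodes whose values change: s5, d2, d3, d5, d10, d13, d14.
Note the branch switch — demand abandons d4, d7, d9, which are never re-examined.

First demand of the output computes:
  d1 = absv(-4) = 4
  d2 = max2(-4, 7) = 7
  d3 = mul(4, 7) = 28
  d4 = min2(7, 28) = 7
  d5 = max2(7, 28) = 28
  d7 = max2(7, 28) = 28
  d9 = add(7, 28) = 35
  d10 = if0(d5=28 -> else branch d9) = 35
  d13 = add(28, 35) = 63
  d14 = sub(4, 63) = -59

After the edit, cleaning proceeds:
  d2: a read changed (s5 7->0) — executes, giving 0.
  d3: a read changed (d2 7->0) — executes, giving 0.
  d4: stays stale; no demand reaches it after the flip.
  d5: a read changed (d2 7->0; d3 28->0) — executes, giving 0.
  d7: stays stale; no demand reaches it after the flip.
  d9: stays stale; no demand reaches it after the flip.
  d10: a read changed (d5 28->0) — executes, giving 4.
  d13: a read changed (d3 28->0; d10 35->4) — executes, giving 4.
  d14: a read changed (d13 63->4) — executes, giving 0.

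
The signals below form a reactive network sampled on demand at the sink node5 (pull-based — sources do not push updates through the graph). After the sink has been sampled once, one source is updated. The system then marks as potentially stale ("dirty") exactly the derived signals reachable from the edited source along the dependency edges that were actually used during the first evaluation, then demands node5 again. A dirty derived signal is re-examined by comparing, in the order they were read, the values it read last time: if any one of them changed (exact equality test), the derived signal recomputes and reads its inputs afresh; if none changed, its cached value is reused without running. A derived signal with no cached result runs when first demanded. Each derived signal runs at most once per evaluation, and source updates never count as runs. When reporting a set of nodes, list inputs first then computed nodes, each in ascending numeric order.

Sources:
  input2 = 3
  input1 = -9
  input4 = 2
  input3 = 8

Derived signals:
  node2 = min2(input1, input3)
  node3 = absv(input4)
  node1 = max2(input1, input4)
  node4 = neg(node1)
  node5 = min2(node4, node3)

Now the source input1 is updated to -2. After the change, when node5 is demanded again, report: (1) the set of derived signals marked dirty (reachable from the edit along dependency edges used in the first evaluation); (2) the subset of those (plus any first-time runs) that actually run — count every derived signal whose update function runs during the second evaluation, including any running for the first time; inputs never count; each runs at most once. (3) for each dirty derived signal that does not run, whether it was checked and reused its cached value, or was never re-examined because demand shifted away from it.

Initial pass — values computed on the first demand:
  node1 = max2(-9, 2) = 2
  node3 = absv(2) = 2
  node4 = neg(2) = -2
  node5 = min2(-2, 2) = -2

Second demand — change propagation:
  node1: re-runs because input1 -9->-2; new result 2 (unchanged).
  node4: re-examined; everything it read last time is the same (node1 unchanged) — cache -2 kept, no run.
  node5: re-examined; everything it read last time is the same (node4 unchanged, node3 unchanged) — cache -2 kept, no run.

The important point: node1 recomputes to an identical value, and the output ends up unchanged.

Dirty set: node1, node4, node5.
Run set: node1 (1 run).
Re-examined without running (cache reused): node4, node5.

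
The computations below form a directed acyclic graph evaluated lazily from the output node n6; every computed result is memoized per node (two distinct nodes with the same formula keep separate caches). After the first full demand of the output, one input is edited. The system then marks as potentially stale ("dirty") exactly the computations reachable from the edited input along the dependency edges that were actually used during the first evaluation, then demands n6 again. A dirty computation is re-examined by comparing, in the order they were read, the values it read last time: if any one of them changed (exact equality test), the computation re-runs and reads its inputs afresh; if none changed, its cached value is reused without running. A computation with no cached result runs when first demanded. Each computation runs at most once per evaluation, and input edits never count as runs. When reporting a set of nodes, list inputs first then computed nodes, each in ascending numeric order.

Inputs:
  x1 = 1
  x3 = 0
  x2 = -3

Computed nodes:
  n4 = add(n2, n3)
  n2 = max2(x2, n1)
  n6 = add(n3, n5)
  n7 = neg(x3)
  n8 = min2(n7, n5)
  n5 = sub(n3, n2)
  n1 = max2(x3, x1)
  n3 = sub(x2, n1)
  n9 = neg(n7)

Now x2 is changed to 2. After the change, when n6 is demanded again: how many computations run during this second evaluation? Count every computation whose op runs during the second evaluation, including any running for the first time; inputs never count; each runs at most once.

First demand of the output computes:
  n1 = max2(0, 1) = 1
  n2 = max2(-3, 1) = 1
  n3 = sub(-3, 1) = -4
  n5 = sub(-4, 1) = -5
  n6 = add(-4, -5) = -9

After the edit, cleaning proceeds:
  n2: a read changed (x2 -3->2) — executes, giving 2.
  n3: a read changed (x2 -3->2) — executes, giving 1.
  n5: a read changed (n3 -4->1; n2 1->2) — executes, giving -1.
  n6: a read changed (n3 -4->1; n5 -5->-1) — executes, giving 0.

4 computations run: n2, n3, n5, n6.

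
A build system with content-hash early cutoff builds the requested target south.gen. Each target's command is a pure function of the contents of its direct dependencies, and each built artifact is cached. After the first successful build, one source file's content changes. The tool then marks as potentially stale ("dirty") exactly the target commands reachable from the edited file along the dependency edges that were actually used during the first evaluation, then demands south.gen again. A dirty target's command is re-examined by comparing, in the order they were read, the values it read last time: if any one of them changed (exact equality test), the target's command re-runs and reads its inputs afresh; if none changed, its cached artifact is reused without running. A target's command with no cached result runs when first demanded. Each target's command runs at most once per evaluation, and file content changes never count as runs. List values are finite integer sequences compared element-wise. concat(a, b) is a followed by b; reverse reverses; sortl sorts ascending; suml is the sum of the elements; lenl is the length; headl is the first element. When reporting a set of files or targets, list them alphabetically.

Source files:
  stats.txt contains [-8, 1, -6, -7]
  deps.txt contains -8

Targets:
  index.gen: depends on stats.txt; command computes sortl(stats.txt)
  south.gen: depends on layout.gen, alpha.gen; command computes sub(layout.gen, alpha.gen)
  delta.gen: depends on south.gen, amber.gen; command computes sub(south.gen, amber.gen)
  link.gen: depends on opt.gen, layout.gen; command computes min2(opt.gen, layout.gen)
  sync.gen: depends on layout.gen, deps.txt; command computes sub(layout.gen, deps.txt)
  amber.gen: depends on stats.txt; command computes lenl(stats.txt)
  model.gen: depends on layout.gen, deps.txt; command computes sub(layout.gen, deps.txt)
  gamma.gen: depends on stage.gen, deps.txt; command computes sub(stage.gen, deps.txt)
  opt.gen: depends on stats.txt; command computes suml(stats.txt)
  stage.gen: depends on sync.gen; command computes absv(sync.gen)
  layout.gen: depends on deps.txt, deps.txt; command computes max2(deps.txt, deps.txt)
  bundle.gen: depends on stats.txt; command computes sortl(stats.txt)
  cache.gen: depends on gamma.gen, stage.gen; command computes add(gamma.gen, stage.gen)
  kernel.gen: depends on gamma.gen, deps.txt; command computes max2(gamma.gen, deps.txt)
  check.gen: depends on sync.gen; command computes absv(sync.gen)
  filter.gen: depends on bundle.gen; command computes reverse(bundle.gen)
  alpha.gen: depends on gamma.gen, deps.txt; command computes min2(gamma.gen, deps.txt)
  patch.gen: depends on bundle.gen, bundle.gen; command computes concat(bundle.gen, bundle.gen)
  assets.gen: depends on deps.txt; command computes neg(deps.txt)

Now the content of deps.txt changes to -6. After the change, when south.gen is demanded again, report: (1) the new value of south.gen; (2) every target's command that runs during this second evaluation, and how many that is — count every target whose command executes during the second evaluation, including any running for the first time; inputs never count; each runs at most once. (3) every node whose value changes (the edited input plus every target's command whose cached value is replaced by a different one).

New value of south.gen: 0.
Target commands that run: alpha.gen, gamma.gen, layout.gen, south.gen, sync.gen — 5 in total.
Values that change: alpha.gen, deps.txt, gamma.gen, layout.gen.
Key observation: the cutoff stops propagation at stage.gen — its inputs' values are unchanged, so it reuses its cache.

First evaluation (everything demanded from the output):
  layout.gen = max2(-8, -8) = -8
  sync.gen = sub(-8, -8) = 0
  stage.gen = absv(0) = 0
  gamma.gen = sub(0, -8) = 8
  alpha.gen = min2(8, -8) = -8
  south.gen = sub(-8, -8) = 0

Propagation after the edit:
  layout.gen: runs — deps.txt -8->-6; deps.txt -8->-6; result -6.
  sync.gen: runs — layout.gen -8->-6; deps.txt -8->-6; result 0 (same value as before).
  stage.gen: checked — values it read are unchanged (sync.gen unchanged); reused cached 0 without running.
  gamma.gen: runs — deps.txt -8->-6; result 6.
  alpha.gen: runs — gamma.gen 8->6; deps.txt -8->-6; result -6.
  south.gen: runs — layout.gen -8->-6; alpha.gen -8->-6; result 0 (same value as before).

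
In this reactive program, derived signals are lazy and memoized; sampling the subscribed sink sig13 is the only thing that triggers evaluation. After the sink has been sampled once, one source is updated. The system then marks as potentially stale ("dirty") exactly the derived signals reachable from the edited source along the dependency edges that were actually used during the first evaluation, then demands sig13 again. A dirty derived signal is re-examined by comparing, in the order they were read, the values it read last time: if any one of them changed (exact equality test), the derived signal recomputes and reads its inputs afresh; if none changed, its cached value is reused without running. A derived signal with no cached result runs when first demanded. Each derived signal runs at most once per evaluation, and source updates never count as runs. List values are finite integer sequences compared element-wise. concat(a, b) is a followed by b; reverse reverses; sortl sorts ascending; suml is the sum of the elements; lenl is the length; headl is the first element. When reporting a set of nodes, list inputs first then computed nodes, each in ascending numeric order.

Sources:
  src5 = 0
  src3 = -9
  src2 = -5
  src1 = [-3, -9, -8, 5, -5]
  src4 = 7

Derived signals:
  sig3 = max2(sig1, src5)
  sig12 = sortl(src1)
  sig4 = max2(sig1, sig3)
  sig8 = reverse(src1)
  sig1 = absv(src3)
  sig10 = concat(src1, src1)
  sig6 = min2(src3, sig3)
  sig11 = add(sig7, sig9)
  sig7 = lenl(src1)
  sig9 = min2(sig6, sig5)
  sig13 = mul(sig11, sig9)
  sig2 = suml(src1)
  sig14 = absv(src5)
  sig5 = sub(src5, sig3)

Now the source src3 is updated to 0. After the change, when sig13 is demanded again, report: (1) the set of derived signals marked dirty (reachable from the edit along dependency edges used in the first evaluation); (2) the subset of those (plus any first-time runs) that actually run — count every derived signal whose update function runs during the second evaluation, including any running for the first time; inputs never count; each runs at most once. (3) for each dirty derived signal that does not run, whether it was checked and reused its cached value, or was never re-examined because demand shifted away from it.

The edit dirties: sig1, sig3, sig5, sig6, sig9, sig11, sig13.
7 derived signals run: sig1, sig3, sig5, sig6, sig9, sig11, sig13.
No dirty derived signal escaped a run.

First demand of the output computes:
  sig1 = absv(-9) = 9
  sig3 = max2(9, 0) = 9
  sig5 = sub(0, 9) = -9
  sig6 = min2(-9, 9) = -9
  sig7 = lenl([-3, -9, -8, 5, -5]) = 5
  sig9 = min2(-9, -9) = -9
  sig11 = add(5, -9) = -4
  sig13 = mul(-4, -9) = 36

After the edit, cleaning proceeds:
  sig1: a read changed (src3 -9->0) — executes, giving 0.
  sig3: a read changed (sig1 9->0) — executes, giving 0.
  sig5: a read changed (sig3 9->0) — executes, giving 0.
  sig6: a read changed (src3 -9->0; sig3 9->0) — executes, giving 0.
  sig9: a read changed (sig6 -9->0; sig5 -9->0) — executes, giving 0.
  sig11: a read changed (sig9 -9->0) — executes, giving 5.
  sig13: a read changed (sig11 -4->5; sig9 -9->0) — executes, giving 0.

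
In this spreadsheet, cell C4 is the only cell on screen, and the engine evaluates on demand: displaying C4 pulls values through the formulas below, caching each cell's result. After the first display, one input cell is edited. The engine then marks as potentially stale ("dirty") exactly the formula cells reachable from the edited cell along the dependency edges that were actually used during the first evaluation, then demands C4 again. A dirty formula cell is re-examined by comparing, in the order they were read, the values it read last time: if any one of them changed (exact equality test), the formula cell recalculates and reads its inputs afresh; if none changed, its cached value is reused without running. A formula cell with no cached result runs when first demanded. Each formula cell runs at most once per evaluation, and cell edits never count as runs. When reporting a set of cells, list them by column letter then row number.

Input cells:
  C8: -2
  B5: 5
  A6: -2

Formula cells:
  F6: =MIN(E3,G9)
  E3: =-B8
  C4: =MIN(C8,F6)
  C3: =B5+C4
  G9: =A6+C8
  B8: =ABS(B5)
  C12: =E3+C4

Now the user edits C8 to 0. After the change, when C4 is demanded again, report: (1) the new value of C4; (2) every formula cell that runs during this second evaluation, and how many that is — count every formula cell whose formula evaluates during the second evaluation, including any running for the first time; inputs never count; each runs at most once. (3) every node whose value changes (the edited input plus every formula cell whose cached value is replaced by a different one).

C4 now evaluates to -5.
Run set: C4, F6, G9 (3 run).
Changed values: C8, G9.

Initial pass — values computed on the first demand:
  B8 = ABS(5) = 5
  E3 = -(5) = -5
  G9 = -2 + -2 = -4
  F6 = MIN(-5, -4) = -5
  C4 = MIN(-2, -5) = -5

Second demand — change propagation:
  G9: re-runs because C8 -2->0; new result -2.
  F6: re-runs because G9 -4->-2; new result -5 (unchanged).
  C4: re-runs because C8 -2->0; new result -5 (unchanged).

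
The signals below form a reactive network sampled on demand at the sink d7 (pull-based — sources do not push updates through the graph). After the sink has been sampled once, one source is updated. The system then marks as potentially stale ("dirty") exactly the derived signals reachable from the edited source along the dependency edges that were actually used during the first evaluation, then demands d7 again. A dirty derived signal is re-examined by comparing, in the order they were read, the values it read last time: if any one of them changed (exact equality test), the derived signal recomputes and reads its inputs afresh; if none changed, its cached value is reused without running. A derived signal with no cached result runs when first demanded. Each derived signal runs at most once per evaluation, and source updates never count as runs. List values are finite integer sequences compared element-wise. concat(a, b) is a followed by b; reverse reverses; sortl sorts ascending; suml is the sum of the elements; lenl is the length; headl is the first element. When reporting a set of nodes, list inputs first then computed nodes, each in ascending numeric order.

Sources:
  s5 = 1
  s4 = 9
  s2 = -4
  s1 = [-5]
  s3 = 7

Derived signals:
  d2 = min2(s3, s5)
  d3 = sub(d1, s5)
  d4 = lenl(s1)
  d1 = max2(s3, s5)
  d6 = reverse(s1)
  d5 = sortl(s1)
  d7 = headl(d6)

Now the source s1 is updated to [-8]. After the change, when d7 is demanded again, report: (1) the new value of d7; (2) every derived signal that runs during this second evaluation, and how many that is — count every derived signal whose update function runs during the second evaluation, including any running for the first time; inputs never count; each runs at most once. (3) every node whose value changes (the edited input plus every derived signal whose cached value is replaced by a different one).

d7 now evaluates to -8.
Run set: d6, d7 (2 run).
Changed values: s1, d6, d7.

Initial pass — values computed on the first demand:
  d6 = reverse([-5]) = [-5]
  d7 = headl([-5]) = -5

Second demand — change propagation:
  d6: re-runs because s1 [-5]->[-8]; new result [-8].
  d7: re-runs because d6 [-5]->[-8]; new result -8.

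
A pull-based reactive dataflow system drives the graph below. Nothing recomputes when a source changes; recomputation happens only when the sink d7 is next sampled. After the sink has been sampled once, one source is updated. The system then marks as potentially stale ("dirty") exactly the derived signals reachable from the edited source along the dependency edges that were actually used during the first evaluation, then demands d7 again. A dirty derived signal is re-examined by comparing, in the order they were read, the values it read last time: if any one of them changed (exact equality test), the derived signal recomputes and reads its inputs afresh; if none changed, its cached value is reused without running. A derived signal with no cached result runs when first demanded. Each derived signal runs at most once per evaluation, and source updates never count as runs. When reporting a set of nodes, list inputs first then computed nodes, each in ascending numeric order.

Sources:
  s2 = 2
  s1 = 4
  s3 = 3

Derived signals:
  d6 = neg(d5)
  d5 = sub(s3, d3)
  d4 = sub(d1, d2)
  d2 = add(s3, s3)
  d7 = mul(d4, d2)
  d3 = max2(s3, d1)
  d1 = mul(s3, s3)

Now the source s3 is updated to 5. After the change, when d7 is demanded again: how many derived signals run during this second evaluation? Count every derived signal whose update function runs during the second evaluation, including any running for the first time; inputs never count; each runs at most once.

Derived signals that run: d1, d2, d4, d7 — 4 in total.

First evaluation (everything demanded from the output):
  d1 = mul(3, 3) = 9
  d2 = add(3, 3) = 6
  d4 = sub(9, 6) = 3
  d7 = mul(3, 6) = 18

Propagation after the edit:
  d1: runs — s3 3->5; s3 3->5; result 25.
  d2: runs — s3 3->5; s3 3->5; result 10.
  d4: runs — d1 9->25; d2 6->10; result 15.
  d7: runs — d4 3->15; d2 6->10; result 150.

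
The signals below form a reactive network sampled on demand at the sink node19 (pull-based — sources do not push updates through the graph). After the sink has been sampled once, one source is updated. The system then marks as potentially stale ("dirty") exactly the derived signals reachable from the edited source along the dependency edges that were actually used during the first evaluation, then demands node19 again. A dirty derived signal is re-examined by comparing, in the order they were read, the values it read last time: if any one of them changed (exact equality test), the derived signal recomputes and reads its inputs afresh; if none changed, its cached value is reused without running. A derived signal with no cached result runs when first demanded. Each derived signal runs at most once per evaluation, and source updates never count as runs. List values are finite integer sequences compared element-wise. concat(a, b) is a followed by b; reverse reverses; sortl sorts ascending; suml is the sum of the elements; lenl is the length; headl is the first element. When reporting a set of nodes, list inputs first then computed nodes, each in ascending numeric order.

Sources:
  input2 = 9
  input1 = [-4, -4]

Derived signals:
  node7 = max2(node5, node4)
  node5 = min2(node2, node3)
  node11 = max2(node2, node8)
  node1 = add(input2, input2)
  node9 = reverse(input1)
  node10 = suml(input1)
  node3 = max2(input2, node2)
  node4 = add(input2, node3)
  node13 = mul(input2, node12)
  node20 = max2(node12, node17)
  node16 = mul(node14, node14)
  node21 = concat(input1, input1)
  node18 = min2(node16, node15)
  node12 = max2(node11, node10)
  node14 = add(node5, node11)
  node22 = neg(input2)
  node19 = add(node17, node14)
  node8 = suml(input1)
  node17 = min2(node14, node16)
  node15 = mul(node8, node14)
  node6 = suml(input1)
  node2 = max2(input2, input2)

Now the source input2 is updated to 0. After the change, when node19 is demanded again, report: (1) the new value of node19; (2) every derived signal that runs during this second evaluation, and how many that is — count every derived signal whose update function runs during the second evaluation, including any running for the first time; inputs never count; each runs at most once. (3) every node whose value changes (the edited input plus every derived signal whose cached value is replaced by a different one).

Initial pass — values computed on the first demand:
  node2 = max2(9, 9) = 9
  node3 = max2(9, 9) = 9
  node5 = min2(9, 9) = 9
  node8 = suml([-4, -4]) = -8
  node11 = max2(9, -8) = 9
  node14 = add(9, 9) = 18
  node16 = mul(18, 18) = 324
  node17 = min2(18, 324) = 18
  node19 = add(18, 18) = 36

Second demand — change propagation:
  node2: re-runs because input2 9->0; input2 9->0; new result 0.
  node3: re-runs because input2 9->0; node2 9->0; new result 0.
  node5: re-runs because node2 9->0; node3 9->0; new result 0.
  node11: re-runs because node2 9->0; new result 0.
  node14: re-runs because node5 9->0; node11 9->0; new result 0.
  node16: re-runs because node14 18->0; node14 18->0; new result 0.
  node17: re-runs because node14 18->0; node16 324->0; new result 0.
  node19: re-runs because node17 18->0; node14 18->0; new result 0.

node19 now evaluates to 0.
Run set: node2, node3, node5, node11, node14, node16, node17, node19 (8 run).
Changed values: input2, node2, node3, node5, node11, node14, node16, node17, node19.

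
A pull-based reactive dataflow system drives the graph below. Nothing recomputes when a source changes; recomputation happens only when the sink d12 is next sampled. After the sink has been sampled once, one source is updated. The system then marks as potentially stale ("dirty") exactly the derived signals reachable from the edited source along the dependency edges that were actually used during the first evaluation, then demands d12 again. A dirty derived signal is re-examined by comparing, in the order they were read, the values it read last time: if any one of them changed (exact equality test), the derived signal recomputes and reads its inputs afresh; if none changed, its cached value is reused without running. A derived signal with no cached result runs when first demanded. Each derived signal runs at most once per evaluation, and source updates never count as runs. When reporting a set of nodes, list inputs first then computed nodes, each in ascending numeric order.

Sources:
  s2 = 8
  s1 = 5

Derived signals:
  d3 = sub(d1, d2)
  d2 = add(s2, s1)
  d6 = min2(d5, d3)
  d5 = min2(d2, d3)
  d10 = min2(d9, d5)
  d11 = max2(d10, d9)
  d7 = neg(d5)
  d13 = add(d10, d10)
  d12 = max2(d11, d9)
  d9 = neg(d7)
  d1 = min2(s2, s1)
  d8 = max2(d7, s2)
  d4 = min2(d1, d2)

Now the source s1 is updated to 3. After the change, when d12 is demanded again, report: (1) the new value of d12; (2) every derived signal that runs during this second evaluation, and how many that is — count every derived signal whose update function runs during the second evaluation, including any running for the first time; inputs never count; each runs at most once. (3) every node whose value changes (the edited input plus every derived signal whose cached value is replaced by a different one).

New value of d12: -8.
Derived signals that run: d1, d2, d3, d5 — 4 in total.
Values that change: s1, d1, d2.
Key observation: the cutoff stops propagation at d7 — its inputs' values are unchanged, so it reuses its cache.

First evaluation (everything demanded from the output):
  d1 = min2(8, 5) = 5
  d2 = add(8, 5) = 13
  d3 = sub(5, 13) = -8
  d5 = min2(13, -8) = -8
  d7 = neg(-8) = 8
  d9 = neg(8) = -8
  d10 = min2(-8, -8) = -8
  d11 = max2(-8, -8) = -8
  d12 = max2(-8, -8) = -8

Propagation after the edit:
  d1: runs — s1 5->3; result 3.
  d2: runs — s1 5->3; result 11.
  d3: runs — d1 5->3; d2 13->11; result -8 (same value as before).
  d5: runs — d2 13->11; result -8 (same value as before).
  d7: checked — values it read are unchanged (d5 unchanged); reused cached 8 without running.
  d9: checked — values it read are unchanged (d7 unchanged); reused cached -8 without running.
  d10: checked — values it read are unchanged (d9 unchanged, d5 unchanged); reused cached -8 without running.
  d11: checked — values it read are unchanged (d10 unchanged, d9 unchanged); reused cached -8 without running.
  d12: checked — values it read are unchanged (d11 unchanged, d9 unchanged); reused cached -8 without running.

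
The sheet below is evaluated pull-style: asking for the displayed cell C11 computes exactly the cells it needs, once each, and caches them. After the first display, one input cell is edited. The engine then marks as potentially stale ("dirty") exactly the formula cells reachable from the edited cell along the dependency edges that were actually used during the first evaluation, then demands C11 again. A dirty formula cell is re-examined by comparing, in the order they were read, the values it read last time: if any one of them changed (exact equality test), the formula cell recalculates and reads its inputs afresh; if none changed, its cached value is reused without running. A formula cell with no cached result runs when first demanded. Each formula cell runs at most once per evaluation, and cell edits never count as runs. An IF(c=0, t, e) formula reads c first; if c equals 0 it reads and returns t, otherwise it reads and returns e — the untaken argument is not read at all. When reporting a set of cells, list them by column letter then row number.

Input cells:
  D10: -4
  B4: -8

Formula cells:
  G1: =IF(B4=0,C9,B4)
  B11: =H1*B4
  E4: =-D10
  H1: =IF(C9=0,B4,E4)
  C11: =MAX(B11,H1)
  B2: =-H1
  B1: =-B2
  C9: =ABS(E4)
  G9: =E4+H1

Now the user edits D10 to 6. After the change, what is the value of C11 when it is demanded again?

Demanding C11 again yields 48.

First demand of the output computes:
  E4 = -(-4) = 4
  C9 = ABS(4) = 4
  H1 = IF(C9=0: C9=4 -> else branch E4) = 4
  B11 = 4 * -8 = -32
  C11 = MAX(-32, 4) = 4

After the edit, cleaning proceeds:
  E4: a read changed (D10 -4->6) — executes, giving -6.
  C9: a read changed (E4 4->-6) — executes, giving 6.
  H1: a read changed (C9 4->6; E4 4->-6) — executes, giving -6.
  B11: a read changed (H1 4->-6) — executes, giving 48.
  C11: a read changed (B11 -32->48; H1 4->-6) — executes, giving 48.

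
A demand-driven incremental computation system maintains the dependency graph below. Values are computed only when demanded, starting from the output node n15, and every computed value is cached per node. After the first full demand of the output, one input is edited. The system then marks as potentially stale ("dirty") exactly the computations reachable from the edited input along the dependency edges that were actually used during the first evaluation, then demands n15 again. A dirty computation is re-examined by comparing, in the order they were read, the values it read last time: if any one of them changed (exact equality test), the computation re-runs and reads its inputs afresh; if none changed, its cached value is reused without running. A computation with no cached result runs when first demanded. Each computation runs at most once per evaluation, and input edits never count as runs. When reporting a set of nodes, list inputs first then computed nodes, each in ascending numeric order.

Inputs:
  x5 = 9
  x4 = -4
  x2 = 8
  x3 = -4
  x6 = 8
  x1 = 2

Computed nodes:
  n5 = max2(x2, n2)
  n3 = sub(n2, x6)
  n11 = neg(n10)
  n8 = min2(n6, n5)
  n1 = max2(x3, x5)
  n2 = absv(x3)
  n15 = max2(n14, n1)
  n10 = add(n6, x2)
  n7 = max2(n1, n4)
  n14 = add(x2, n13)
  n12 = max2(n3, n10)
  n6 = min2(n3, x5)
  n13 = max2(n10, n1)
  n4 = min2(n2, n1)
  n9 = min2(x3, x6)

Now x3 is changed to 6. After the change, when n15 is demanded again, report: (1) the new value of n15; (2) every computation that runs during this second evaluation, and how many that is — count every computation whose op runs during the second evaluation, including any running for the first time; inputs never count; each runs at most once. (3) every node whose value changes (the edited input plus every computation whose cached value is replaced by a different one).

First evaluation (everything demanded from the output):
  n1 = max2(-4, 9) = 9
  n2 = absv(-4) = 4
  n3 = sub(4, 8) = -4
  n6 = min2(-4, 9) = -4
  n10 = add(-4, 8) = 4
  n13 = max2(4, 9) = 9
  n14 = add(8, 9) = 17
  n15 = max2(17, 9) = 17

Propagation after the edit:
  n1: runs — x3 -4->6; result 9 (same value as before).
  n2: runs — x3 -4->6; result 6.
  n3: runs — n2 4->6; result -2.
  n6: runs — n3 -4->-2; result -2.
  n10: runs — n6 -4->-2; result 6.
  n13: runs — n10 4->6; result 9 (same value as before).
  n14: checked — values it read are unchanged (x2 unchanged, n13 unchanged); reused cached 17 without running.
  n15: checked — values it read are unchanged (n14 unchanged, n1 unchanged); reused cached 17 without running.

Key observation: the cutoff stops propagation at n14 — its inputs' values are unchanged, so it reuses its cache.

New value of n15: 17.
Computations that run: n1, n2, n3, n6, n10, n13 — 6 in total.
Values that change: x3, n2, n3, n6, n10.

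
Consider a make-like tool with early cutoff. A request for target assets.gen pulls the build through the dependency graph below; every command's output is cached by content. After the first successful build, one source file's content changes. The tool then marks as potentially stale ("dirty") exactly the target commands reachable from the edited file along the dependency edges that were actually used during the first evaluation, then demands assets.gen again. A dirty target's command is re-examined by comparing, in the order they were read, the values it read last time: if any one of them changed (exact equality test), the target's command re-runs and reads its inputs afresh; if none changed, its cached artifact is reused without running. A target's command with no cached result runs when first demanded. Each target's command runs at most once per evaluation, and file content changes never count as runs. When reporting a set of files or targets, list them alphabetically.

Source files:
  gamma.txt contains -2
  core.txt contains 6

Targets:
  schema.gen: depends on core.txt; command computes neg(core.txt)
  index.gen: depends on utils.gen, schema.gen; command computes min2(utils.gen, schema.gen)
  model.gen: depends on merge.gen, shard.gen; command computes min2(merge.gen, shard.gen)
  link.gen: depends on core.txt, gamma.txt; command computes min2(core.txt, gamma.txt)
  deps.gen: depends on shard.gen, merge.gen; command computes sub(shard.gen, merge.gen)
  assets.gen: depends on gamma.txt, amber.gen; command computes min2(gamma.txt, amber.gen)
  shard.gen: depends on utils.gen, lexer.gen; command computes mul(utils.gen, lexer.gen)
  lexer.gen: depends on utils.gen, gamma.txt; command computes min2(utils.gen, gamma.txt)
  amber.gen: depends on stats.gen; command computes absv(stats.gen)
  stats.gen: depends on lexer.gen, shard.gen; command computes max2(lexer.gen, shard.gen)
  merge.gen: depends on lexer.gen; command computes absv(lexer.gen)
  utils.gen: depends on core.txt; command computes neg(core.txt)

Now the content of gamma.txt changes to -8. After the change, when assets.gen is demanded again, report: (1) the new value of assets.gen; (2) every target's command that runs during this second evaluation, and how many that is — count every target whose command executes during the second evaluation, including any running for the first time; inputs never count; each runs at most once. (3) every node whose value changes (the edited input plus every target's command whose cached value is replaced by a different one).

Demanding assets.gen again yields -8.
5 target commands run: amber.gen, assets.gen, lexer.gen, shard.gen, stats.gen.
The nodes whose values change: amber.gen, assets.gen, gamma.txt, lexer.gen, shard.gen, stats.gen.

First demand of the output computes:
  utils.gen = neg(6) = -6
  lexer.gen = min2(-6, -2) = -6
  shard.gen = mul(-6, -6) = 36
  stats.gen = max2(-6, 36) = 36
  amber.gen = absv(36) = 36
  assets.gen = min2(-2, 36) = -2

After the edit, cleaning proceeds:
  lexer.gen: a read changed (gamma.txt -2->-8) — executes, giving -8.
  shard.gen: a read changed (lexer.gen -6->-8) — executes, giving 48.
  stats.gen: a read changed (lexer.gen -6->-8; shard.gen 36->48) — executes, giving 48.
  amber.gen: a read changed (stats.gen 36->48) — executes, giving 48.
  assets.gen: a read changed (gamma.txt -2->-8; amber.gen 36->48) — executes, giving -8.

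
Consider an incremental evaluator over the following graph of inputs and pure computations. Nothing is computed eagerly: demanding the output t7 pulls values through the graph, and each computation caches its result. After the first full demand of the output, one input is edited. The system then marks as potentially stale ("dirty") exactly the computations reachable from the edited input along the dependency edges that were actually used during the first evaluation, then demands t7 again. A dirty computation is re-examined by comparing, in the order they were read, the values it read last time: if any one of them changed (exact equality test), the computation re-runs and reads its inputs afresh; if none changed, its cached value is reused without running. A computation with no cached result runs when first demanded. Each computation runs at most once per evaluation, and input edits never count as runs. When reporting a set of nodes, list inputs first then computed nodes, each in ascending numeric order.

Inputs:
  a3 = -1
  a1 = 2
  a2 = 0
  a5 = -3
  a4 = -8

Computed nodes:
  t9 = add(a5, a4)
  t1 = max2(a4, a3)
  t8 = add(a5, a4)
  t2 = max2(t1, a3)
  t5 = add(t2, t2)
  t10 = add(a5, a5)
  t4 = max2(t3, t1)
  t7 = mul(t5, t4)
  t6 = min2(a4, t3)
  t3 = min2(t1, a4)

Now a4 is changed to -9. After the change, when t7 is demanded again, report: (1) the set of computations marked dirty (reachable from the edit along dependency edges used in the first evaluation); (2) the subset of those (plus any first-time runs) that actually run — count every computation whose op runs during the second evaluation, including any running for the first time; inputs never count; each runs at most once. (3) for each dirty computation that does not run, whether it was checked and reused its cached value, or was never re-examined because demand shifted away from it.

Dirty set: t1, t2, t3, t4, t5, t7.
Run set: t1, t3, t4 (3 run).
Re-examined without running (cache reused): t2, t5, t7.
The important point: at t2 every value read last time is unchanged, so the dirty flag clears without a run.

Initial pass — values computed on the first demand:
  t1 = max2(-8, -1) = -1
  t2 = max2(-1, -1) = -1
  t3 = min2(-1, -8) = -8
  t4 = max2(-8, -1) = -1
  t5 = add(-1, -1) = -2
  t7 = mul(-2, -1) = 2

Second demand — change propagation:
  t1: re-runs because a4 -8->-9; new result -1 (unchanged).
  t2: re-examined; everything it read last time is the same (t1 unchanged, a3 unchanged) — cache -1 kept, no run.
  t3: re-runs because a4 -8->-9; new result -9.
  t4: re-runs because t3 -8->-9; new result -1 (unchanged).
  t5: re-examined; everything it read last time is the same (t2 unchanged, t2 unchanged) — cache -2 kept, no run.
  t7: re-examined; everything it read last time is the same (t5 unchanged, t4 unchanged) — cache 2 kept, no run.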